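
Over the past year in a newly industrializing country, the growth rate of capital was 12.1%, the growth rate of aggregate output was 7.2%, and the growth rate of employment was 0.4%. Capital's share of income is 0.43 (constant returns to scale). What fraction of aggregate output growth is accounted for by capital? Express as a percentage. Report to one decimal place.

Capital accounted for 72.3% of growth.

Capital contributed 0.43 × 12.1 = 5.203 pp.
Share of growth = 5.203 / 7.2 × 100 = 72.264%.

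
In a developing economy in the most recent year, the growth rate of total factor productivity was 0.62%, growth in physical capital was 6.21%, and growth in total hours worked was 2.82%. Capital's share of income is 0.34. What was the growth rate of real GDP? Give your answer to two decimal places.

Labor's share = 1 − 0.34 = 0.66.
Physical capital: 0.34 × 6.21 = 2.1114 pp.
Total hours worked: 0.66 × 2.82 = 1.8612 pp.
Output growth = 0.62 + 3.9726 = 4.5926%.

Real GDP grew 4.59%.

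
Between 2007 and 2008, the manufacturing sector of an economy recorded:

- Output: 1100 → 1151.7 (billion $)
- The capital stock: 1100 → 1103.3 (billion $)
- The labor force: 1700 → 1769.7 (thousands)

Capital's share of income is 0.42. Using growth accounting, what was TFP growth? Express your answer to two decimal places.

Output growth = (1151.7 − 1100) / 1100 = 4.7%.
The capital stock growth = (1103.3 − 1100) / 1100 = 0.3%.
The labor force growth = (1769.7 − 1700) / 1700 = 4.1%.
Labor's share = 1 − 0.42 = 0.58.
The capital stock: 0.42 × 0.3 = 0.126 pp.
The labor force: 0.58 × 4.1 = 2.378 pp.
TFP growth = 4.7 − 2.504 = 2.196%.

2.20%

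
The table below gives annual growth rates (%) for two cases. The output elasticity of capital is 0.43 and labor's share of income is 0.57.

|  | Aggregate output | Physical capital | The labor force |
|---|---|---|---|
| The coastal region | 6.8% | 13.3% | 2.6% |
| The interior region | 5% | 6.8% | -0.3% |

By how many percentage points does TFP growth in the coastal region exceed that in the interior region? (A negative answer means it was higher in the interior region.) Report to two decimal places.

Labor's share = 1 − 0.43 = 0.57.
The coastal region: TFP = 6.8 − 5.719 − 1.482 = -0.401%.
The interior region: TFP = 5 − 2.924 + 0.171 = 2.247%.
Difference = -0.401 − (2.247) = -2.648 pp.

-2.65 percentage points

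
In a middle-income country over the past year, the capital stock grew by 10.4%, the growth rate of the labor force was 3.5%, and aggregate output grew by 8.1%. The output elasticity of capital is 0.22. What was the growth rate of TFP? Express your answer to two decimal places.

Labor's share = 1 − 0.22 = 0.78.
The capital stock: 0.22 × 10.4 = 2.288 pp.
The labor force: 0.78 × 3.5 = 2.73 pp.
TFP growth = 8.1 − 5.018 = 3.082%.

3.08%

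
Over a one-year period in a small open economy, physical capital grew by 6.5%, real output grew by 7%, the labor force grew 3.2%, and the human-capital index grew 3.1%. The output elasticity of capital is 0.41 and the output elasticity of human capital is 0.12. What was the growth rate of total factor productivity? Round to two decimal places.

Labor's share = 1 − 0.41 − 0.12 = 0.47.
Physical capital: 0.41 × 6.5 = 2.665 pp.
The human-capital index: 0.12 × 3.1 = 0.372 pp.
The labor force: 0.47 × 3.2 = 1.504 pp.
TFP growth = 7 − 4.541 = 2.459%.

Total factor productivity growth was 2.46%.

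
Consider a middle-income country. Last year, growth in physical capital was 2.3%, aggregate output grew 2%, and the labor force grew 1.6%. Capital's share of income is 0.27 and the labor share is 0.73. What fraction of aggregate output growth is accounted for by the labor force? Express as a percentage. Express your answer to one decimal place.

The labor force accounted for 58.4% of growth.

Labor's share = 1 − 0.27 = 0.73.
The labor force contributed 0.73 × 1.6 = 1.168 pp.
Share of growth = 1.168 / 2 × 100 = 58.4%.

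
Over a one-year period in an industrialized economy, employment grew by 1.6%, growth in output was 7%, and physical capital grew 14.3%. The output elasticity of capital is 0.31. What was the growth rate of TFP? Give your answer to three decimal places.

Labor's share = 1 − 0.31 = 0.69.
Physical capital: 0.31 × 14.3 = 4.433 pp.
Employment: 0.69 × 1.6 = 1.104 pp.
TFP growth = 7 − 5.537 = 1.463%.

1.463%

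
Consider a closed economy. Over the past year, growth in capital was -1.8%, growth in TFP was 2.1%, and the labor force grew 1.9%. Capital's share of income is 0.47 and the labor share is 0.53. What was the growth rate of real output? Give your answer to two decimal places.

Labor's share = 1 − 0.47 = 0.53.
Capital: 0.47 × (-1.8) = -0.846 pp.
The labor force: 0.53 × 1.9 = 1.007 pp.
Output growth = 2.1 + 0.161 = 2.261%.

Real output grew 2.26%.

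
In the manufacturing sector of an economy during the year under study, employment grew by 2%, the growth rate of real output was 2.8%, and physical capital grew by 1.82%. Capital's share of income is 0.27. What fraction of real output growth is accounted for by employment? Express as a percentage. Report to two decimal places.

52.14%

Labor's share = 1 − 0.27 = 0.73.
Employment contributed 0.73 × 2 = 1.46 pp.
Share of growth = 1.46 / 2.8 × 100 = 52.1429%.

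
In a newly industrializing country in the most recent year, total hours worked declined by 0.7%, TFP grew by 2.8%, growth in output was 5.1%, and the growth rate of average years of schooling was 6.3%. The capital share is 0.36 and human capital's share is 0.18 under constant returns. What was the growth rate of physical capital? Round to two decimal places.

Labor's share = 1 − 0.36 − 0.18 = 0.46.
gY = gA + 0.18×6.3 + 0.46×(-0.7) + 0.36×g.
0.36×g = 5.1 − 2.8 − 0.812 = 1.488.
g = 1.488 / 0.36 = 4.1333%.

4.13%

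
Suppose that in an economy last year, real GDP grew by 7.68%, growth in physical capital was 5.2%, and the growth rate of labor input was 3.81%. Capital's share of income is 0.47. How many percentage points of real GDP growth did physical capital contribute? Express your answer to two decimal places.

Contribution = share × growth = 0.47 × 5.2 = 2.444 pp.

2.44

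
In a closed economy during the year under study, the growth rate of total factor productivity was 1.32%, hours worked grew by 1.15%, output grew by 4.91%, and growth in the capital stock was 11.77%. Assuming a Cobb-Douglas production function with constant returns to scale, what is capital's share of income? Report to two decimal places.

gY = gA + α·gK + (1−α)·gL, so gY − gA − gL = α(gK − gL).
4.91 − 1.32 − 1.15 = α × (11.77 − 1.15).
2.44 = 10.62 α, so α = 0.2298.

Capital's share of income is 0.23.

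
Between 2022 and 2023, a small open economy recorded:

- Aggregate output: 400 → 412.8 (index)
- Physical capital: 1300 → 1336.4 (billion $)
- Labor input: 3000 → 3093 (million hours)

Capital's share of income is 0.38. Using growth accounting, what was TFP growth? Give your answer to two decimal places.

0.21%

Aggregate output growth = (412.8 − 400) / 400 = 3.2%.
Physical capital growth = (1336.4 − 1300) / 1300 = 2.8%.
Labor input growth = (3093 − 3000) / 3000 = 3.1%.
Labor's share = 1 − 0.38 = 0.62.
Physical capital: 0.38 × 2.8 = 1.064 pp.
Labor input: 0.62 × 3.1 = 1.922 pp.
TFP growth = 3.2 − 2.986 = 0.214%.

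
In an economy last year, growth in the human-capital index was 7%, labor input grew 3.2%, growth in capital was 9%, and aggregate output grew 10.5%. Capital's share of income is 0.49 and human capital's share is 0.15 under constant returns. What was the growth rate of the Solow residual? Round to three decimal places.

Labor's share = 1 − 0.49 − 0.15 = 0.36.
Capital: 0.49 × 9 = 4.41 pp.
The human-capital index: 0.15 × 7 = 1.05 pp.
Labor input: 0.36 × 3.2 = 1.152 pp.
TFP growth = 10.5 − 6.612 = 3.888%.

3.888%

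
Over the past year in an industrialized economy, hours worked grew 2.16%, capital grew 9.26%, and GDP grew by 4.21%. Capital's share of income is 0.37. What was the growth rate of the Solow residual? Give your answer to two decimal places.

Labor's share = 1 − 0.37 = 0.63.
Capital: 0.37 × 9.26 = 3.4262 pp.
Hours worked: 0.63 × 2.16 = 1.3608 pp.
TFP growth = 4.21 − 4.787 = -0.577%.

-0.58%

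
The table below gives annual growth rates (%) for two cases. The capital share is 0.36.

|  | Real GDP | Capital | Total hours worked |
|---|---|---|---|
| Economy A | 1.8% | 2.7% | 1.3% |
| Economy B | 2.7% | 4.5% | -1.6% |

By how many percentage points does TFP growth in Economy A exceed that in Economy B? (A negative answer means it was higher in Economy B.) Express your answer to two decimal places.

Labor's share = 1 − 0.36 = 0.64.
Economy A: TFP = 1.8 − 0.972 − 0.832 = -0.004%.
Economy B: TFP = 2.7 − 1.62 + 1.024 = 2.104%.
Difference = -0.004 − (2.104) = -2.108 pp.

-2.11 percentage points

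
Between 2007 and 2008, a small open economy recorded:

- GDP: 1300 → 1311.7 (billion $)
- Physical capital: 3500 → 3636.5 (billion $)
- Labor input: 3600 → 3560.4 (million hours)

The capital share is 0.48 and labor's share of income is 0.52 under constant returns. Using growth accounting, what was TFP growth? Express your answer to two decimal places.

GDP growth = (1311.7 − 1300) / 1300 = 0.9%.
Physical capital growth = (3636.5 − 3500) / 3500 = 3.9%.
Labor input growth = (3560.4 − 3600) / 3600 = -1.1%.
Labor's share = 1 − 0.48 = 0.52.
Physical capital: 0.48 × 3.9 = 1.872 pp.
Labor input: 0.52 × (-1.1) = -0.572 pp.
TFP growth = 0.9 − 1.3 = -0.4%.

-0.40%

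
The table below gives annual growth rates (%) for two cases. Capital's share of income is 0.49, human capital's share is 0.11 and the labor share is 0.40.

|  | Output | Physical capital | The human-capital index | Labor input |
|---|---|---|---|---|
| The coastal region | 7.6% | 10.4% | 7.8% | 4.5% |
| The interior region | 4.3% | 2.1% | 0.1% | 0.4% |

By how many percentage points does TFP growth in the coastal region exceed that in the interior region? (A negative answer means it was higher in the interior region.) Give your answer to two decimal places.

Labor's share = 1 − 0.49 − 0.11 = 0.4.
The coastal region: TFP = 7.6 − 5.096 − 0.858 − 1.8 = -0.154%.
The interior region: TFP = 4.3 − 1.029 − 0.011 − 0.16 = 3.1%.
Difference = -0.154 − (3.1) = -3.254 pp.

-3.25 percentage points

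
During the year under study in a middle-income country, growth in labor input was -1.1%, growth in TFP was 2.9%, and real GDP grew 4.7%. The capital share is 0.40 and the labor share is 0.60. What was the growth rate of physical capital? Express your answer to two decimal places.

6.15%

Labor's share = 1 − 0.4 = 0.6.
gY = gA + 0.6×(-1.1) + 0.4×g.
0.4×g = 4.7 − 2.9 + 0.66 = 2.46.
g = 2.46 / 0.4 = 6.15%.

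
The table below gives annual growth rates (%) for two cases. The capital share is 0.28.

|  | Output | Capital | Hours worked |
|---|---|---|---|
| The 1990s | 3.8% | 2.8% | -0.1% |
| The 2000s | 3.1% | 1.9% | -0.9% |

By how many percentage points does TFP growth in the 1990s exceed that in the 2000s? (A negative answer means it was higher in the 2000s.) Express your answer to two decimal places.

Labor's share = 1 − 0.28 = 0.72.
The 1990s: TFP = 3.8 − 0.784 + 0.072 = 3.088%.
The 2000s: TFP = 3.1 − 0.532 + 0.648 = 3.216%.
Difference = 3.088 − (3.216) = -0.128 pp.

-0.13 percentage points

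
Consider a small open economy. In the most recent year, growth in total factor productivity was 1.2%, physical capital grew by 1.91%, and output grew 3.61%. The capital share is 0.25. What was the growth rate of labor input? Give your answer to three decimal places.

2.577%

Labor's share = 1 − 0.25 = 0.75.
gY = gA + 0.25×1.91 + 0.75×g.
0.75×g = 3.61 − 1.2 − 0.4775 = 1.9325.
g = 1.9325 / 0.75 = 2.57667%.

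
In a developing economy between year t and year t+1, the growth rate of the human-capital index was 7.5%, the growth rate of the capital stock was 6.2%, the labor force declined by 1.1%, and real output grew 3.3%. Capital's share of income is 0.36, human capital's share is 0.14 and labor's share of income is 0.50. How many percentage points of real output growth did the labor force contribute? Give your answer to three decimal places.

-0.550 pp

Labor's share = 1 − 0.36 − 0.14 = 0.5.
Contribution = share × growth = 0.5 × (-1.1) = -0.55 pp.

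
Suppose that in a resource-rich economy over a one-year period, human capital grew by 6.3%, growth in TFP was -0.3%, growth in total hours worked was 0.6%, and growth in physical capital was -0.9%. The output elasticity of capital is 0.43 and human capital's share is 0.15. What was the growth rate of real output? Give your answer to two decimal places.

0.51%

Labor's share = 1 − 0.43 − 0.15 = 0.42.
Physical capital: 0.43 × (-0.9) = -0.387 pp.
Human capital: 0.15 × 6.3 = 0.945 pp.
Total hours worked: 0.42 × 0.6 = 0.252 pp.
Output growth = -0.3 + 0.81 = 0.51%.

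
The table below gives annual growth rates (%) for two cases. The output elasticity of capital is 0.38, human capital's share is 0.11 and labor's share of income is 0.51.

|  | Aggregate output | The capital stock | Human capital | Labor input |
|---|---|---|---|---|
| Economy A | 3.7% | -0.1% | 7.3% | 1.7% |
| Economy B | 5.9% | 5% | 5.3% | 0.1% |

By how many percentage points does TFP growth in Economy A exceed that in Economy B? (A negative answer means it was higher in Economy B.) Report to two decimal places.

-1.30 percentage points

Labor's share = 1 − 0.38 − 0.11 = 0.51.
Economy A: TFP = 3.7 + 0.038 − 0.803 − 0.867 = 2.068%.
Economy B: TFP = 5.9 − 1.9 − 0.583 − 0.051 = 3.366%.
Difference = 2.068 − (3.366) = -1.298 pp.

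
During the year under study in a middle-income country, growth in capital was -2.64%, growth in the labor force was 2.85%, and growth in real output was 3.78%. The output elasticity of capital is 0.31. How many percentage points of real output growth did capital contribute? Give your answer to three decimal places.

Contribution = share × growth = 0.31 × (-2.64) = -0.8184 pp.

-0.818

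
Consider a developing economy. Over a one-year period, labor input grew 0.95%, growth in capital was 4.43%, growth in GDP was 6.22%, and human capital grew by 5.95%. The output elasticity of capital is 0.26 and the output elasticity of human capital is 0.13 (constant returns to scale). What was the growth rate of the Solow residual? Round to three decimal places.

Labor's share = 1 − 0.26 − 0.13 = 0.61.
Capital: 0.26 × 4.43 = 1.1518 pp.
Human capital: 0.13 × 5.95 = 0.7735 pp.
Labor input: 0.61 × 0.95 = 0.5795 pp.
TFP growth = 6.22 − 2.5048 = 3.7152%.

3.715%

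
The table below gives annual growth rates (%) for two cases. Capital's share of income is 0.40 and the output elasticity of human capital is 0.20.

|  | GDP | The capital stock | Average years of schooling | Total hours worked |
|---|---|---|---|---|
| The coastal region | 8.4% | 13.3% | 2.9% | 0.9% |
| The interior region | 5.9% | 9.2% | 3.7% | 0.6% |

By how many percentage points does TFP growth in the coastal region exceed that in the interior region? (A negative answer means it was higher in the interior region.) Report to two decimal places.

Labor's share = 1 − 0.4 − 0.2 = 0.4.
The coastal region: TFP = 8.4 − 5.32 − 0.58 − 0.36 = 2.14%.
The interior region: TFP = 5.9 − 3.68 − 0.74 − 0.24 = 1.24%.
Difference = 2.14 − (1.24) = 0.9 pp.

0.90 percentage points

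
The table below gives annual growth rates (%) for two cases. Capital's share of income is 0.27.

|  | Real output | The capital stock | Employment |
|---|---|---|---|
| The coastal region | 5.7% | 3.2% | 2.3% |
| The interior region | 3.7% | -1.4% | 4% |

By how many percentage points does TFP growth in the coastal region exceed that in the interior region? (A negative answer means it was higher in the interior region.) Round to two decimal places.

2.00 percentage points

Labor's share = 1 − 0.27 = 0.73.
The coastal region: TFP = 5.7 − 0.864 − 1.679 = 3.157%.
The interior region: TFP = 3.7 + 0.378 − 2.92 = 1.158%.
Difference = 3.157 − (1.158) = 1.999 pp.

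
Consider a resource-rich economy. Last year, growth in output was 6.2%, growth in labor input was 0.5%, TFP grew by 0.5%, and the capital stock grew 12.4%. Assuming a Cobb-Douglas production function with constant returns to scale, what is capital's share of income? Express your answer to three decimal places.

gY = gA + α·gK + (1−α)·gL, so gY − gA − gL = α(gK − gL).
6.2 − 0.5 − 0.5 = α × (12.4 − 0.5).
5.2 = 11.9 α, so α = 0.43697.

0.437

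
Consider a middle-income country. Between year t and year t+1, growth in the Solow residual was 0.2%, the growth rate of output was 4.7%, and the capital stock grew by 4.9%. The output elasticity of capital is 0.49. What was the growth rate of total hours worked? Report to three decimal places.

Labor's share = 1 − 0.49 = 0.51.
gY = gA + 0.49×4.9 + 0.51×g.
0.51×g = 4.7 − 0.2 − 2.401 = 2.099.
g = 2.099 / 0.51 = 4.11569%.

4.116%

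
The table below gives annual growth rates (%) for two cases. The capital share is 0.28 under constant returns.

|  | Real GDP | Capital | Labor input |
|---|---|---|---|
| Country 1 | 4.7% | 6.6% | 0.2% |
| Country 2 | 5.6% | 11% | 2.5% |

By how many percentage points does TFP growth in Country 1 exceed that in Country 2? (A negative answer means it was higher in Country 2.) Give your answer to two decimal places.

Labor's share = 1 − 0.28 = 0.72.
Country 1: TFP = 4.7 − 1.848 − 0.144 = 2.708%.
Country 2: TFP = 5.6 − 3.08 − 1.8 = 0.72%.
Difference = 2.708 − (0.72) = 1.988 pp.

1.99 percentage points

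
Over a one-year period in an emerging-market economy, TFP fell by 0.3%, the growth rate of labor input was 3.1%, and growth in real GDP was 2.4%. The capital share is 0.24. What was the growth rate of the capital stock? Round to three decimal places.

Labor's share = 1 − 0.24 = 0.76.
gY = gA + 0.76×3.1 + 0.24×g.
0.24×g = 2.4 + 0.3 − 2.356 = 0.344.
g = 0.344 / 0.24 = 1.43333%.

The capital stock growth was 1.433%.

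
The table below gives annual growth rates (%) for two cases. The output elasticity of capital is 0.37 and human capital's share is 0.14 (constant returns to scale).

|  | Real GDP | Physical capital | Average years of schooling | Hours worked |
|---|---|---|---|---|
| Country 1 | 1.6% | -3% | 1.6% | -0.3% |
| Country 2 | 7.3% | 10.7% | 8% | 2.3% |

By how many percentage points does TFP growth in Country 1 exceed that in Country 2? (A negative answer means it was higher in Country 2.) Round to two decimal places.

Labor's share = 1 − 0.37 − 0.14 = 0.49.
Country 1: TFP = 1.6 + 1.11 − 0.224 + 0.147 = 2.633%.
Country 2: TFP = 7.3 − 3.959 − 1.12 − 1.127 = 1.094%.
Difference = 2.633 − (1.094) = 1.539 pp.

1.54 percentage points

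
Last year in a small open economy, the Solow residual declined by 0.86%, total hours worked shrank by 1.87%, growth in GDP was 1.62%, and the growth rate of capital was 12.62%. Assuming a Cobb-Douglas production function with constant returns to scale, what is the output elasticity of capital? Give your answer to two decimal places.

gY = gA + α·gK + (1−α)·gL, so gY − gA − gL = α(gK − gL).
1.62 + 0.86 + 1.87 = α × (12.62 − (-1.87)).
4.35 = 14.49 α, so α = 0.3002.

The output elasticity of capital is 0.30.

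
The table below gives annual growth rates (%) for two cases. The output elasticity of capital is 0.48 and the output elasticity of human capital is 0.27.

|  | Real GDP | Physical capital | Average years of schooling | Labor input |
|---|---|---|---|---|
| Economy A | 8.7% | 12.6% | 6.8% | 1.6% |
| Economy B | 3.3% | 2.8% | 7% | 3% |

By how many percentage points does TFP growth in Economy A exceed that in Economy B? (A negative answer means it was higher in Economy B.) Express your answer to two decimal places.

1.10 percentage points

Labor's share = 1 − 0.48 − 0.27 = 0.25.
Economy A: TFP = 8.7 − 6.048 − 1.836 − 0.4 = 0.416%.
Economy B: TFP = 3.3 − 1.344 − 1.89 − 0.75 = -0.684%.
Difference = 0.416 − (-0.684) = 1.1 pp.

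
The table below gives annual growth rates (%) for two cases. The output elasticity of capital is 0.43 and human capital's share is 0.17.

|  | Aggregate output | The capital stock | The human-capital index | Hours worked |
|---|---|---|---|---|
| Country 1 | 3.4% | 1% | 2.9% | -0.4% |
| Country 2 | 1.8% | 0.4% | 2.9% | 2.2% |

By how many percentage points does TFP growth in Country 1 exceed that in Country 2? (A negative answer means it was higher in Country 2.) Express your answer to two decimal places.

Labor's share = 1 − 0.43 − 0.17 = 0.4.
Country 1: TFP = 3.4 − 0.43 − 0.493 + 0.16 = 2.637%.
Country 2: TFP = 1.8 − 0.172 − 0.493 − 0.88 = 0.255%.
Difference = 2.637 − (0.255) = 2.382 pp.

2.38 percentage points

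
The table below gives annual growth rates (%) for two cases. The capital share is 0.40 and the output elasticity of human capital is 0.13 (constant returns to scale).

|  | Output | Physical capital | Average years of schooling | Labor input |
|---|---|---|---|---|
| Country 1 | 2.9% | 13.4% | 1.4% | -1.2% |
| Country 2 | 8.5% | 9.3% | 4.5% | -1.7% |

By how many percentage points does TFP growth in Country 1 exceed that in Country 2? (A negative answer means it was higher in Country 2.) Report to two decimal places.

Labor's share = 1 − 0.4 − 0.13 = 0.47.
Country 1: TFP = 2.9 − 5.36 − 0.182 + 0.564 = -2.078%.
Country 2: TFP = 8.5 − 3.72 − 0.585 + 0.799 = 4.994%.
Difference = -2.078 − (4.994) = -7.072 pp.

-7.07 percentage points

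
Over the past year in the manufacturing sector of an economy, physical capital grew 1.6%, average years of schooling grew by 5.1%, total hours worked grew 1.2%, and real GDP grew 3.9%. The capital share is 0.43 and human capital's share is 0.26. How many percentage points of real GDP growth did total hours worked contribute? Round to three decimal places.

0.372

Labor's share = 1 − 0.43 − 0.26 = 0.31.
Contribution = share × growth = 0.31 × 1.2 = 0.372 pp.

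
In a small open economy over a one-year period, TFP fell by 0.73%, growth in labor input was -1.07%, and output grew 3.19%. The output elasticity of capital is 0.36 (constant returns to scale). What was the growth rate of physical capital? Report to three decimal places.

12.791%

Labor's share = 1 − 0.36 = 0.64.
gY = gA + 0.64×(-1.07) + 0.36×g.
0.36×g = 3.19 + 0.73 + 0.6848 = 4.6048.
g = 4.6048 / 0.36 = 12.79111%.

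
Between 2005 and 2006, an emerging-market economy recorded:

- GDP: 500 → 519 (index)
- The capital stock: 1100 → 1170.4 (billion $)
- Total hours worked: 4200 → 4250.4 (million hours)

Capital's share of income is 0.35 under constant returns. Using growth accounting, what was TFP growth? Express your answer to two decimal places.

TFP grew 0.78%.

GDP growth = (519 − 500) / 500 = 3.8%.
The capital stock growth = (1170.4 − 1100) / 1100 = 6.4%.
Total hours worked growth = (4250.4 − 4200) / 4200 = 1.2%.
Labor's share = 1 − 0.35 = 0.65.
The capital stock: 0.35 × 6.4 = 2.24 pp.
Total hours worked: 0.65 × 1.2 = 0.78 pp.
TFP growth = 3.8 − 3.02 = 0.78%.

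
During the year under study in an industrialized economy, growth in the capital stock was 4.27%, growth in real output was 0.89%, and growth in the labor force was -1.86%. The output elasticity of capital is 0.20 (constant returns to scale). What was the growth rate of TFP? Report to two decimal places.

Labor's share = 1 − 0.2 = 0.8.
The capital stock: 0.2 × 4.27 = 0.854 pp.
The labor force: 0.8 × (-1.86) = -1.488 pp.
TFP growth = 0.89 + 0.634 = 1.524%.

TFP growth was 1.52%.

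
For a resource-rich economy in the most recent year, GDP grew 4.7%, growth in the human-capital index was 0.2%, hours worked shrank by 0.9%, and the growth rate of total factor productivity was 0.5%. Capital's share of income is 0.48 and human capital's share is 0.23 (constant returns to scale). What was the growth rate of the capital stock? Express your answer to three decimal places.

Labor's share = 1 − 0.48 − 0.23 = 0.29.
gY = gA + 0.23×0.2 + 0.29×(-0.9) + 0.48×g.
0.48×g = 4.7 − 0.5 + 0.215 = 4.415.
g = 4.415 / 0.48 = 9.19792%.

9.198%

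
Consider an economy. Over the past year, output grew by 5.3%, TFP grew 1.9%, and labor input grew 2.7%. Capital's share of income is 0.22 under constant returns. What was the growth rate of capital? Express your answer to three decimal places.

Capital growth was 5.882%.

Labor's share = 1 − 0.22 = 0.78.
gY = gA + 0.78×2.7 + 0.22×g.
0.22×g = 5.3 − 1.9 − 2.106 = 1.294.
g = 1.294 / 0.22 = 5.88182%.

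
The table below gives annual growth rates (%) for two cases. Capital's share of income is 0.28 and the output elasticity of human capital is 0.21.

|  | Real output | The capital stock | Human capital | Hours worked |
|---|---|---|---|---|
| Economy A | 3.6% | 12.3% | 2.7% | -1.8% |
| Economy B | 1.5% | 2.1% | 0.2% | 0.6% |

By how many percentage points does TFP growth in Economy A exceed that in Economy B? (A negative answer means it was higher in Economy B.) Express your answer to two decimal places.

Labor's share = 1 − 0.28 − 0.21 = 0.51.
Economy A: TFP = 3.6 − 3.444 − 0.567 + 0.918 = 0.507%.
Economy B: TFP = 1.5 − 0.588 − 0.042 − 0.306 = 0.564%.
Difference = 0.507 − (0.564) = -0.057 pp.

-0.06 percentage points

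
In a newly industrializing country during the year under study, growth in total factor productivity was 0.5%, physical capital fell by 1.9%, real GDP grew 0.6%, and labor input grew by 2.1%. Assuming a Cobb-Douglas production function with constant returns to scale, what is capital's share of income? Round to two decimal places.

Capital's share of income is 0.50.

gY = gA + α·gK + (1−α)·gL, so gY − gA − gL = α(gK − gL).
0.6 − 0.5 − 2.1 = α × (-1.9 − 2.1).
-2 = -4 α, so α = 0.5.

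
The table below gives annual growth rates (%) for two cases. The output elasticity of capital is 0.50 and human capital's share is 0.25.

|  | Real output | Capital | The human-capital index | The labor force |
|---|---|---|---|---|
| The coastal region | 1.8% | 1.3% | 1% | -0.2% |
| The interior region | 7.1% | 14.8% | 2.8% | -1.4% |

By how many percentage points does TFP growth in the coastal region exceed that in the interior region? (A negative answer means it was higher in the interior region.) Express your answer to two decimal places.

1.60 percentage points

Labor's share = 1 − 0.5 − 0.25 = 0.25.
The coastal region: TFP = 1.8 − 0.65 − 0.25 + 0.05 = 0.95%.
The interior region: TFP = 7.1 − 7.4 − 0.7 + 0.35 = -0.65%.
Difference = 0.95 − (-0.65) = 1.6 pp.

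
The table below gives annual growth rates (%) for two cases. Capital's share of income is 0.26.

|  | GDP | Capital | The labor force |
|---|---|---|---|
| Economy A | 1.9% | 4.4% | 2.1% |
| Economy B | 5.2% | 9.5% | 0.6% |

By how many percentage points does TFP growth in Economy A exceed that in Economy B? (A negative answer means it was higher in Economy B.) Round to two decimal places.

-3.08 percentage points

Labor's share = 1 − 0.26 = 0.74.
Economy A: TFP = 1.9 − 1.144 − 1.554 = -0.798%.
Economy B: TFP = 5.2 − 2.47 − 0.444 = 2.286%.
Difference = -0.798 − (2.286) = -3.084 pp.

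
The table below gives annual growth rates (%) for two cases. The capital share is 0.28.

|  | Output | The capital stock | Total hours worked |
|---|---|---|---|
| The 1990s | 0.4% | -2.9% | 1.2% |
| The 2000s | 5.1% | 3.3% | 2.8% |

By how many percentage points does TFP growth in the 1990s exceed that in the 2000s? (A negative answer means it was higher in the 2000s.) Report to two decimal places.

-1.81 percentage points

Labor's share = 1 − 0.28 = 0.72.
The 1990s: TFP = 0.4 + 0.812 − 0.864 = 0.348%.
The 2000s: TFP = 5.1 − 0.924 − 2.016 = 2.16%.
Difference = 0.348 − (2.16) = -1.812 pp.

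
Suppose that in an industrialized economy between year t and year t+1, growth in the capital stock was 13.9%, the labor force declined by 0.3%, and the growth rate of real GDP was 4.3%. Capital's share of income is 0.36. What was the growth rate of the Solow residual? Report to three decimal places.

Labor's share = 1 − 0.36 = 0.64.
The capital stock: 0.36 × 13.9 = 5.004 pp.
The labor force: 0.64 × (-0.3) = -0.192 pp.
TFP growth = 4.3 − 4.812 = -0.512%.

-0.512%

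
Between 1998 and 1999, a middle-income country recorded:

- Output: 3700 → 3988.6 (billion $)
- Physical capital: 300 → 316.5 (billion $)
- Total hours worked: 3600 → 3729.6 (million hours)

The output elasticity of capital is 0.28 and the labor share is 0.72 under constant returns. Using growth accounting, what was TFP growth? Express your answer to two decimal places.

TFP growth was 3.67%.

Output growth = (3988.6 − 3700) / 3700 = 7.8%.
Physical capital growth = (316.5 − 300) / 300 = 5.5%.
Total hours worked growth = (3729.6 − 3600) / 3600 = 3.6%.
Labor's share = 1 − 0.28 = 0.72.
Physical capital: 0.28 × 5.5 = 1.54 pp.
Total hours worked: 0.72 × 3.6 = 2.592 pp.
TFP growth = 7.8 − 4.132 = 3.668%.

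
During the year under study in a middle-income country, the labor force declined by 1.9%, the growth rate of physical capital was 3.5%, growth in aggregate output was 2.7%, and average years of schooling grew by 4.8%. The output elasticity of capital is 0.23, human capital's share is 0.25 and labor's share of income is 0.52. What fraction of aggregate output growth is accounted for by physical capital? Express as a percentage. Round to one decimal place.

Physical capital accounted for 29.8% of growth.

Physical capital contributed 0.23 × 3.5 = 0.805 pp.
Share of growth = 0.805 / 2.7 × 100 = 29.815%.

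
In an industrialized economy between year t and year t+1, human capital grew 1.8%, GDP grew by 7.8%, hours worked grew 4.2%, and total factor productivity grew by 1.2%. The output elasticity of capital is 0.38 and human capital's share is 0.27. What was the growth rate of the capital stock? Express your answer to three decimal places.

The capital stock grew 12.221%.

Labor's share = 1 − 0.38 − 0.27 = 0.35.
gY = gA + 0.27×1.8 + 0.35×4.2 + 0.38×g.
0.38×g = 7.8 − 1.2 − 1.956 = 4.644.
g = 4.644 / 0.38 = 12.22105%.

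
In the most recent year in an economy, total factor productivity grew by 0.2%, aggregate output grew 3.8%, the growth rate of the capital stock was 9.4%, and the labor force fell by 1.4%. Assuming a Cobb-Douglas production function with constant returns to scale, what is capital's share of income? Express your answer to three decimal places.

gY = gA + α·gK + (1−α)·gL, so gY − gA − gL = α(gK − gL).
3.8 − 0.2 + 1.4 = α × (9.4 − (-1.4)).
5 = 10.8 α, so α = 0.46296.

Capital's share of income is 0.463.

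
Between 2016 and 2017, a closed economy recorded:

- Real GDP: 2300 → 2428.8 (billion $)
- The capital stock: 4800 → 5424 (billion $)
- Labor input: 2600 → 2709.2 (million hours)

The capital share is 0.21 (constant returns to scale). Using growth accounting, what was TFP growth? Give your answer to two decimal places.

Real GDP growth = (2428.8 − 2300) / 2300 = 5.6%.
The capital stock growth = (5424 − 4800) / 4800 = 13%.
Labor input growth = (2709.2 − 2600) / 2600 = 4.2%.
Labor's share = 1 − 0.21 = 0.79.
The capital stock: 0.21 × 13 = 2.73 pp.
Labor input: 0.79 × 4.2 = 3.318 pp.
TFP growth = 5.6 − 6.048 = -0.448%.

-0.45%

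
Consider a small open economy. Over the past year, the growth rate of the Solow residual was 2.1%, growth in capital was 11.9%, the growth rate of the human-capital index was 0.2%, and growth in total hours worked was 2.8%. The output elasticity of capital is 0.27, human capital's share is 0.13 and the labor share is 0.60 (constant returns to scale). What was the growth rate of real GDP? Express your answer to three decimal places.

Labor's share = 1 − 0.27 − 0.13 = 0.6.
Capital: 0.27 × 11.9 = 3.213 pp.
The human-capital index: 0.13 × 0.2 = 0.026 pp.
Total hours worked: 0.6 × 2.8 = 1.68 pp.
Output growth = 2.1 + 4.919 = 7.019%.

7.019%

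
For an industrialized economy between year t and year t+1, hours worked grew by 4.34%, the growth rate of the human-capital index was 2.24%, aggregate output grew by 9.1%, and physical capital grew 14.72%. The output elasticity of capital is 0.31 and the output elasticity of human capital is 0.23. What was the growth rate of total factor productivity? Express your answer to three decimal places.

2.025%

Labor's share = 1 − 0.31 − 0.23 = 0.46.
Physical capital: 0.31 × 14.72 = 4.5632 pp.
The human-capital index: 0.23 × 2.24 = 0.5152 pp.
Hours worked: 0.46 × 4.34 = 1.9964 pp.
TFP growth = 9.1 − 7.0748 = 2.0252%.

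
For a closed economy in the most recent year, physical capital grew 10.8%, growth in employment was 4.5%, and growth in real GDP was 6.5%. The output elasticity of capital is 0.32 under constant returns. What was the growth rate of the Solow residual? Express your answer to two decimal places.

Labor's share = 1 − 0.32 = 0.68.
Physical capital: 0.32 × 10.8 = 3.456 pp.
Employment: 0.68 × 4.5 = 3.06 pp.
TFP growth = 6.5 − 6.516 = -0.016%.

-0.02%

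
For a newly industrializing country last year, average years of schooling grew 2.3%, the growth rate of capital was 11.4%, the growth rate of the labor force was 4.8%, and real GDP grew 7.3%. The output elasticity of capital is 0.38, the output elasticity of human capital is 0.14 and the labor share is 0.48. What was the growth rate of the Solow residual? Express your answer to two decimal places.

Labor's share = 1 − 0.38 − 0.14 = 0.48.
Capital: 0.38 × 11.4 = 4.332 pp.
Average years of schooling: 0.14 × 2.3 = 0.322 pp.
The labor force: 0.48 × 4.8 = 2.304 pp.
TFP growth = 7.3 − 6.958 = 0.342%.

The Solow residual grew 0.34%.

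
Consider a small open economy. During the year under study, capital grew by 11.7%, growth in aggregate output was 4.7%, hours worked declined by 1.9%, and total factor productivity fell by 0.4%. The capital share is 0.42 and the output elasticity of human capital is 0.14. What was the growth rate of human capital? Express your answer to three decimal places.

7.300%

Labor's share = 1 − 0.42 − 0.14 = 0.44.
gY = gA + 0.42×11.7 + 0.44×(-1.9) + 0.14×g.
0.14×g = 4.7 + 0.4 − 4.078 = 1.022.
g = 1.022 / 0.14 = 7.3%.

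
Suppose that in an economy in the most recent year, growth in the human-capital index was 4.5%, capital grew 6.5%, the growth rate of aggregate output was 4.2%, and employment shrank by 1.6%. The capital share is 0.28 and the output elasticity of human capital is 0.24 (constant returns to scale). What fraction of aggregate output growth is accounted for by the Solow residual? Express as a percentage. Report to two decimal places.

Labor's share = 1 − 0.28 − 0.24 = 0.48.
Capital: 0.28 × 6.5 = 1.82 pp.
The human-capital index: 0.24 × 4.5 = 1.08 pp.
Employment: 0.48 × (-1.6) = -0.768 pp.
TFP growth = 4.2 − 2.132 = 2.068%.
TFP share of growth = 2.068 / 4.2 × 100 = 49.2381%.

49.24%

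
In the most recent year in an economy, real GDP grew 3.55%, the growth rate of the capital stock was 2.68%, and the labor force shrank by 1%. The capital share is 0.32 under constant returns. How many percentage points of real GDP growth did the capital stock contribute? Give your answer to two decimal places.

Contribution = share × growth = 0.32 × 2.68 = 0.8576 pp.

0.86 pp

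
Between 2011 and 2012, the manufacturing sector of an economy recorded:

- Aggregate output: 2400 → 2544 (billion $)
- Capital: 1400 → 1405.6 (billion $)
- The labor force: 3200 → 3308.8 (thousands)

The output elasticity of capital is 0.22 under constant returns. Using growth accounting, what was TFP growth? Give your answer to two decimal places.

3.26%

Aggregate output growth = (2544 − 2400) / 2400 = 6%.
Capital growth = (1405.6 − 1400) / 1400 = 0.4%.
The labor force growth = (3308.8 − 3200) / 3200 = 3.4%.
Labor's share = 1 − 0.22 = 0.78.
Capital: 0.22 × 0.4 = 0.088 pp.
The labor force: 0.78 × 3.4 = 2.652 pp.
TFP growth = 6 − 2.74 = 3.26%.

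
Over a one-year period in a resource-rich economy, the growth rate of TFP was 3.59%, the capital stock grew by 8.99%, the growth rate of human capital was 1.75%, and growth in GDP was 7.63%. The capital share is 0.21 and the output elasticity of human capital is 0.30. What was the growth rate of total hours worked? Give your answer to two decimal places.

3.32%

Labor's share = 1 − 0.21 − 0.3 = 0.49.
gY = gA + 0.21×8.99 + 0.3×1.75 + 0.49×g.
0.49×g = 7.63 − 3.59 − 2.4129 = 1.6271.
g = 1.6271 / 0.49 = 3.3206%.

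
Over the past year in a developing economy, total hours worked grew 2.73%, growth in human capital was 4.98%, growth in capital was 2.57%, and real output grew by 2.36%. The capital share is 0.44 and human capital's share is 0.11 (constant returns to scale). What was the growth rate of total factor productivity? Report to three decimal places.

Labor's share = 1 − 0.44 − 0.11 = 0.45.
Capital: 0.44 × 2.57 = 1.1308 pp.
Human capital: 0.11 × 4.98 = 0.5478 pp.
Total hours worked: 0.45 × 2.73 = 1.2285 pp.
TFP growth = 2.36 − 2.9071 = -0.5471%.

-0.547%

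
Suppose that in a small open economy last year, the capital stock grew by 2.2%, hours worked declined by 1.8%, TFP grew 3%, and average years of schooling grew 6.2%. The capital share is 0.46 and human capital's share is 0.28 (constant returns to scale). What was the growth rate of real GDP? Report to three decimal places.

5.280%

Labor's share = 1 − 0.46 − 0.28 = 0.26.
The capital stock: 0.46 × 2.2 = 1.012 pp.
Average years of schooling: 0.28 × 6.2 = 1.736 pp.
Hours worked: 0.26 × (-1.8) = -0.468 pp.
Output growth = 3 + 2.28 = 5.28%.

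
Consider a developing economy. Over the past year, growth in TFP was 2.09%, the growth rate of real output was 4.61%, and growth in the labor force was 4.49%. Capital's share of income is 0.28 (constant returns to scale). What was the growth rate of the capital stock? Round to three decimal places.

-2.546%

Labor's share = 1 − 0.28 = 0.72.
gY = gA + 0.72×4.49 + 0.28×g.
0.28×g = 4.61 − 2.09 − 3.2328 = -0.7128.
g = -0.7128 / 0.28 = -2.54571%.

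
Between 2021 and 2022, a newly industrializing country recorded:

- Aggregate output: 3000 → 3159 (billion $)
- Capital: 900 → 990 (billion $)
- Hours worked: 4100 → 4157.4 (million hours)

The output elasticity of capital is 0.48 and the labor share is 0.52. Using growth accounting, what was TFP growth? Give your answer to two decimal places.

Aggregate output growth = (3159 − 3000) / 3000 = 5.3%.
Capital growth = (990 − 900) / 900 = 10%.
Hours worked growth = (4157.4 − 4100) / 4100 = 1.4%.
Labor's share = 1 − 0.48 = 0.52.
Capital: 0.48 × 10 = 4.8 pp.
Hours worked: 0.52 × 1.4 = 0.728 pp.
TFP growth = 5.3 − 5.528 = -0.228%.

-0.23%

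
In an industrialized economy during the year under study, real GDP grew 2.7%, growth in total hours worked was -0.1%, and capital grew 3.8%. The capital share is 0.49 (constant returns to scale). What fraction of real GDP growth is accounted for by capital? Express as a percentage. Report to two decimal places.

Capital contributed 0.49 × 3.8 = 1.862 pp.
Share of growth = 1.862 / 2.7 × 100 = 68.963%.

68.96%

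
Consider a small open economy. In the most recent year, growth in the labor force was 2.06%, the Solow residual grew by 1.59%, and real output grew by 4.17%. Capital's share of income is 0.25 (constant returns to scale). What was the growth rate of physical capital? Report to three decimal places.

Labor's share = 1 − 0.25 = 0.75.
gY = gA + 0.75×2.06 + 0.25×g.
0.25×g = 4.17 − 1.59 − 1.545 = 1.035.
g = 1.035 / 0.25 = 4.14%.

Physical capital grew 4.140%.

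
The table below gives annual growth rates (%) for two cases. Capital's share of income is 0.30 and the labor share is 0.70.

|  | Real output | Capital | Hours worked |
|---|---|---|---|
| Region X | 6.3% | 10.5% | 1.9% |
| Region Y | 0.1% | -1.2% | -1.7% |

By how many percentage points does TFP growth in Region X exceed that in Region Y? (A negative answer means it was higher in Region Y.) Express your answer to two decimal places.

Labor's share = 1 − 0.3 = 0.7.
Region X: TFP = 6.3 − 3.15 − 1.33 = 1.82%.
Region Y: TFP = 0.1 + 0.36 + 1.19 = 1.65%.
Difference = 1.82 − (1.65) = 0.17 pp.

0.17 percentage points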